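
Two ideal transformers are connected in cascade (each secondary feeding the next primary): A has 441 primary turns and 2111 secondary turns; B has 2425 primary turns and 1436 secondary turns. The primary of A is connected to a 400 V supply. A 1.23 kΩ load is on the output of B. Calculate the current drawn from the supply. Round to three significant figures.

I_supply ≈ 2.61 A

After A: V = 400.00 × 2111/441 = 1914.7 V.
After B: V = 1914.7 × 1436/2425 = 1133.8 V.
I_load = 1133.8/1230 = 0.92182 A, so P_out = 1133.8 × 0.92182 = 1045.2 W.
All ideal ⇒ P_in = P_out, so I_supply = 1045.2/400 = 2.61 A.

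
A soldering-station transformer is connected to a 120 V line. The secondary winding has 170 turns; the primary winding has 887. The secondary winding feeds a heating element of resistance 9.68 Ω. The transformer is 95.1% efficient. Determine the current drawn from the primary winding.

I_p ≈ 0.479 A

V_s = 120 × 170/887 = 22.999 V.
I_s = V_s/R = 22.999/9.68 = 2.3759 A.
P_out = V_s I_s = 22.999 × 2.3759 = 54.643 W.
P_in = P_out/η = 54.643/0.951 = 57.459 W.
I_p = P_in/V_p = 57.459/120 = 0.479 A.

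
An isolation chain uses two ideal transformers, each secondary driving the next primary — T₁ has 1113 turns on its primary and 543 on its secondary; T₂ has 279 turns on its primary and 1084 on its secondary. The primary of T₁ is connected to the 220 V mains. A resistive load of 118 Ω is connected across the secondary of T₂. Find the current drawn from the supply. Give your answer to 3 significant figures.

I_supply ≈ 6.70 A

Secondary of T₁: V = 220.00 × 543/1113 = 107.33 V.
Secondary of T₂: V = 107.33 × 1084/279 = 417.02 V.
I_load = 417.02/118 = 3.5340 A, so P_out = 417.02 × 3.5340 = 1473.7 W.
All ideal ⇒ P_in = P_out, so I_supply = 1473.7/220 = 6.70 A.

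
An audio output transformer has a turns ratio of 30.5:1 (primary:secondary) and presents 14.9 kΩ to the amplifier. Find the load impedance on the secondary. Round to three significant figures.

Z_s = Z_p/(N_p/N_s)² = 14900/30.5² = 16.0 Ω.

Z_s ≈ 16.0 Ω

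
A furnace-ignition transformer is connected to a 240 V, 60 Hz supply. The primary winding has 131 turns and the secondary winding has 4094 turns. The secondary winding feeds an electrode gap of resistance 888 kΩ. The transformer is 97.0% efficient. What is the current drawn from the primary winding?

V_s = 240 × 4094/131 = 7500.5 V.
I_s = V_s/R = 7500.5/888000 = 0.0084465 A.
P_out = V_s I_s = 7500.5 × 0.0084465 = 63.352 W.
P_in = P_out/η = 63.352/0.970 = 65.312 W.
I_p = P_in/V_p = 65.312/240 = 0.272 A.

I_p ≈ 0.272 A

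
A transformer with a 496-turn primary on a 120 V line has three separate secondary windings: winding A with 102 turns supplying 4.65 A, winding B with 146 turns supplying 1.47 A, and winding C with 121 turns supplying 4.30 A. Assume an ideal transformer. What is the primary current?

I_p ≈ 2.44 A

V_A = 120 × 102/496 = 24.677 V; V_B = 120 × 146/496 = 35.323 V; V_C = 120 × 121/496 = 29.274 V.
P_out = V_A I_A + V_B I_B + V_C I_C = 24.677×4.65 + 35.323×1.47 + 29.274×4.30 = 114.75 + 51.924 + 125.88 = 292.55 W.
Ideal ⇒ P_in = P_out, so I_p = P_out/V_p = 292.55/120 = 2.44 A.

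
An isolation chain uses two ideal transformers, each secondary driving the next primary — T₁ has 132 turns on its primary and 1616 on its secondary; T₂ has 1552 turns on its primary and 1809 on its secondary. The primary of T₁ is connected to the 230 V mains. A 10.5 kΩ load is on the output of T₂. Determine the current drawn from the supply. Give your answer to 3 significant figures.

I_supply ≈ 4.46 A

Secondary of T₁: V = 230.00 × 1616/132 = 2815.8 V.
Secondary of T₂: V = 2815.8 × 1809/1552 = 3282.0 V.
I_load = 3282.0/10500 = 0.31257 A, so P_out = 3282.0 × 0.31257 = 1025.9 W.
All ideal ⇒ P_in = P_out, so I_supply = 1025.9/230 = 4.46 A.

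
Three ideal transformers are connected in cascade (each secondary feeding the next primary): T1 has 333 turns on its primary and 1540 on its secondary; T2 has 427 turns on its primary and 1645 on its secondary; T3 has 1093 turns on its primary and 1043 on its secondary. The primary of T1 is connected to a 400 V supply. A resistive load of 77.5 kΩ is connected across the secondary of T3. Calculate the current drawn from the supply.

I_supply ≈ 1.49 A

After T1: V = 400.00 × 1540/333 = 1849.8 V.
After T2: V = 1849.8 × 1645/427 = 7126.5 V.
After T3: V = 7126.5 × 1043/1093 = 6800.5 V.
I_load = 6800.5/77500 = 0.087748 A, so P_out = 6800.5 × 0.087748 = 596.73 W.
All ideal ⇒ P_in = P_out, so I_supply = 596.73/400 = 1.49 A.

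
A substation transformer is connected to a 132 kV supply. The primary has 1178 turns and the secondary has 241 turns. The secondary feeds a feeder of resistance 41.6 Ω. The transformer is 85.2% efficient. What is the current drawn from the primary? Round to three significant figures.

V_s = 132000 × 241/1178 = 27005 V.
I_s = V_s/R = 27005/41.6 = 649.16 A.
P_out = V_s I_s = 27005 × 649.16 = 1.7531×10^7 W.
P_in = P_out/η = 1.7531×10^7/0.852 = 2.0576×10^7 W.
I_p = P_in/V_p = 2.0576×10^7/132000 = 156 A.

I_p ≈ 156 A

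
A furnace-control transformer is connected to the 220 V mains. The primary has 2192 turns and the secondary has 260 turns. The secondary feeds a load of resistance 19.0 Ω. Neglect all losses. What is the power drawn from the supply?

P ≈ 35.8 W

V_s = V_p × N_s/N_p = 220 × 260/2192 = 26.095 V.
I_s = V_s/R = 26.095/19.0 = 1.3734 A.
I_p = I_s × N_s/N_p = 1.3734 × 260/2192 = 0.16291 A.
P = V_p I_p = 220 × 0.16291 = 35.8 W.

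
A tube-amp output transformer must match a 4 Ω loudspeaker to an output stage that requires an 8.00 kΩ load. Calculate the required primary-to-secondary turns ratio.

N_p/N_s ≈ 44.7

Z_p/Z_s = (N_p/N_s)², so N_p/N_s = √(8000/4) = √2000 = 44.7.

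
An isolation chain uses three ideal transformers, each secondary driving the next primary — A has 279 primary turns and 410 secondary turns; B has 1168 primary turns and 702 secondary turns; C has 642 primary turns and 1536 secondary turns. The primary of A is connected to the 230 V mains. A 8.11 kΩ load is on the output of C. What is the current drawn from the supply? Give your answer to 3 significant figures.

I_supply ≈ 0.127 A

Secondary of A: V = 230.00 × 410/279 = 337.99 V.
Secondary of B: V = 337.99 × 702/1168 = 203.14 V.
Secondary of C: V = 203.14 × 1536/642 = 486.02 V.
I_load = 486.02/8110 = 0.059929 A, so P_out = 486.02 × 0.059929 = 29.127 W.
All ideal ⇒ P_in = P_out, so I_supply = 29.127/230 = 0.127 A.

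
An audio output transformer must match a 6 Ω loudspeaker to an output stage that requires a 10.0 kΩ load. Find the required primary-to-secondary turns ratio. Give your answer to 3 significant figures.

N_p/N_s ≈ 40.8

Z_p/Z_s = (N_p/N_s)², so N_p/N_s = √(10000/6) = √1670 = 40.8.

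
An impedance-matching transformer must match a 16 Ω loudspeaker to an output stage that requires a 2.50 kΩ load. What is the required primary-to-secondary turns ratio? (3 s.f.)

N_p/N_s ≈ 12.5

Z_p/Z_s = (N_p/N_s)², so N_p/N_s = √(2500/16) = √156 = 12.5.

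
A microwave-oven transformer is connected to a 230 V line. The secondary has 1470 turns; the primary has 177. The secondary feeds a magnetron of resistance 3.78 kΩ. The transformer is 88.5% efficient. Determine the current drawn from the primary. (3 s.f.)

I_p ≈ 4.74 A

V_s = 230 × 1470/177 = 1910.2 V.
I_s = V_s/R = 1910.2/3780 = 0.50534 A.
P_out = V_s I_s = 1910.2 × 0.50534 = 965.28 W.
P_in = P_out/η = 965.28/0.885 = 1090.7 W.
I_p = P_in/V_p = 1090.7/230 = 4.74 A.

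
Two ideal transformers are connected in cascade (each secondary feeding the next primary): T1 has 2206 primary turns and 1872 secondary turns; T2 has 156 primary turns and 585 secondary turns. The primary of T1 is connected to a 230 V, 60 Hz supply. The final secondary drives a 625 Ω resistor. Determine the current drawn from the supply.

I_supply ≈ 3.73 A

After T1: V = 230.00 × 1872/2206 = 195.18 V.
After T2: V = 195.18 × 585/156 = 731.91 V.
I_load = 731.91/625 = 1.1711 A, so P_out = 731.91 × 1.1711 = 857.11 W.
All ideal ⇒ P_in = P_out, so I_supply = 857.11/230 = 3.73 A.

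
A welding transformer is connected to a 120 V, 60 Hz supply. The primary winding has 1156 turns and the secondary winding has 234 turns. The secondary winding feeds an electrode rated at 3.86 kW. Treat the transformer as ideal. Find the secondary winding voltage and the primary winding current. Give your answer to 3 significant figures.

V_s = V_p × N_s/N_p = 120 × 234/1156 = 24.291 V.
I_s = P/V_s = 3860/24.291 = 158.91 A.
I_p = I_s × N_s/N_p = 158.91 × 234/1156 = 32.2 A.

V_s ≈ 24.3 V, I_p ≈ 32.2 A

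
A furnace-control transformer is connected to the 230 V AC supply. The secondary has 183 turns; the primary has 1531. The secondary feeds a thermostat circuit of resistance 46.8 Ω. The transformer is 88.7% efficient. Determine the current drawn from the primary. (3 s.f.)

V_s = 230 × 183/1531 = 27.492 V.
I_s = V_s/R = 27.492/46.8 = 0.58743 A.
P_out = V_s I_s = 27.492 × 0.58743 = 16.150 W.
P_in = P_out/η = 16.150/0.887 = 18.207 W.
I_p = P_in/V_p = 18.207/230 = 0.0792 A.

I_p ≈ 0.0792 A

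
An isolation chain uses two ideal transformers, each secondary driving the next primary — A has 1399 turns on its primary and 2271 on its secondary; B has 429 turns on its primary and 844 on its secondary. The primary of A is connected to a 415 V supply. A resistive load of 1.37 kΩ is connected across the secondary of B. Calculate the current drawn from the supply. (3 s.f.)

Secondary of A: V = 415.00 × 2271/1399 = 673.67 V.
Secondary of B: V = 673.67 × 844/429 = 1325.4 V.
I_load = 1325.4/1370 = 0.96741 A, so P_out = 1325.4 × 0.96741 = 1282.2 W.
All ideal ⇒ P_in = P_out, so I_supply = 1282.2/415 = 3.09 A.

I_supply ≈ 3.09 A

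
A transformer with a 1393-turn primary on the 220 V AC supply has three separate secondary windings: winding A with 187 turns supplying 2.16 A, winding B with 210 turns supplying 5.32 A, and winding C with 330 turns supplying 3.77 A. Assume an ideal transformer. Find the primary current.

I_p ≈ 1.99 A

V_A = 220 × 187/1393 = 29.533 V; V_B = 220 × 210/1393 = 33.166 V; V_C = 220 × 330/1393 = 52.118 V.
P_out = V_A I_A + V_B I_B + V_C I_C = 29.533×2.16 + 33.166×5.32 + 52.118×3.77 = 63.792 + 176.44 + 196.48 = 436.72 W.
Ideal ⇒ P_in = P_out, so I_p = P_out/V_p = 436.72/220 = 1.99 A.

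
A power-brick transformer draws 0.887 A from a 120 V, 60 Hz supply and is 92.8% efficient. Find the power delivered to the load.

P_out ≈ 98.8 W

P_in = V_p I_p = 120 × 0.887 = 106.44 W.
P_out = η P_in = 0.928 × 106.44 = 98.8 W.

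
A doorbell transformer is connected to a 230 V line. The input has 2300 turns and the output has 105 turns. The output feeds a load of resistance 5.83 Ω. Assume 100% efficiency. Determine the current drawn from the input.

I_in ≈ 0.0822 A

V_out = V_in × N_out/N_in = 230 × 105/2300 = 10.500 V.
I_out = V_out/R = 10.500/5.83 = 1.8010 A.
For an ideal transformer I_in N_in = I_out N_out, so I_in = 1.8010 × 105/2300 = 0.0822 A.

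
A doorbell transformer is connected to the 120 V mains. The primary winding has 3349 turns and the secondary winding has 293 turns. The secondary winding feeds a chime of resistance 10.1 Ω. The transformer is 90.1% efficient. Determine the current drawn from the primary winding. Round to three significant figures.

V_s = 120 × 293/3349 = 10.499 V.
I_s = V_s/R = 10.499/10.1 = 1.0395 A.
P_out = V_s I_s = 10.499 × 1.0395 = 10.913 W.
P_in = P_out/η = 10.913/0.901 = 12.112 W.
I_p = P_in/V_p = 12.112/120 = 0.101 A.

I_p ≈ 0.101 A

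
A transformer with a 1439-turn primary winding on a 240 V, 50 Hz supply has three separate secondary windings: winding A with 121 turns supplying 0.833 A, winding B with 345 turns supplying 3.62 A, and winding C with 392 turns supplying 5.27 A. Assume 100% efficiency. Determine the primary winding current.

I_p ≈ 2.37 A

V_A = 240 × 121/1439 = 20.181 V; V_B = 240 × 345/1439 = 57.540 V; V_C = 240 × 392/1439 = 65.379 V.
P_out = V_A I_A + V_B I_B + V_C I_C = 20.181×0.833 + 57.540×3.62 + 65.379×5.27 = 16.811 + 208.29 + 344.55 = 569.65 W.
Ideal ⇒ P_in = P_out, so I_p = P_out/V_p = 569.65/240 = 2.37 A.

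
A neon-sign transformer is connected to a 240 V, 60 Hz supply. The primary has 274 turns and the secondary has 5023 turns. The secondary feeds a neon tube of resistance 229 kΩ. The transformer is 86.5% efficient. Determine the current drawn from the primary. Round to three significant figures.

V_s = 240 × 5023/274 = 4399.7 V.
I_s = V_s/R = 4399.7/229000 = 0.019213 A.
P_out = V_s I_s = 4399.7 × 0.019213 = 84.530 W.
P_in = P_out/η = 84.530/0.865 = 97.723 W.
I_p = P_in/V_p = 97.723/240 = 0.407 A.

I_p ≈ 0.407 A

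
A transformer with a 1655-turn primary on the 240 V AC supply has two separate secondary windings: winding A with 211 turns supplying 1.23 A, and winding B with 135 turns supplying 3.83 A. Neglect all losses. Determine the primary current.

V_A = 240 × 211/1655 = 30.598 V; V_B = 240 × 135/1655 = 19.577 V.
P_out = V_A I_A + V_B I_B = 30.598×1.23 + 19.577×3.83 = 37.636 + 74.980 = 112.62 W.
Ideal ⇒ P_in = P_out, so I_p = P_out/V_p = 112.62/240 = 0.469 A.

I_p ≈ 0.469 A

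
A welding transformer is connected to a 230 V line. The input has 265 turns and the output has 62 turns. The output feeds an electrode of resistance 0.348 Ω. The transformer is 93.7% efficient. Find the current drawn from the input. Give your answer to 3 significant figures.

V_out = 230 × 62/265 = 53.811 V.
I_out = V_out/R = 53.811/0.348 = 154.63 A.
P_out = V_out I_out = 53.811 × 154.63 = 8320.9 W.
P_in = P_out/η = 8320.9/0.937 = 8880.3 W.
I_in = P_in/V_in = 8880.3/230 = 38.6 A.

I_in ≈ 38.6 A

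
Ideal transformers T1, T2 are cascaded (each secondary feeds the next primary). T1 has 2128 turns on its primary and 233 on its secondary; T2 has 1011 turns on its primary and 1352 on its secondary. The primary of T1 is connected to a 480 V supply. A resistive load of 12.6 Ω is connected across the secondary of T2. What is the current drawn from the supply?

I_supply ≈ 0.817 A

Secondary of T1: V = 480.00 × 233/2128 = 52.556 V.
Secondary of T2: V = 52.556 × 1352/1011 = 70.283 V.
I_load = 70.283/12.6 = 5.5780 A, so P_out = 70.283 × 5.5780 = 392.04 W.
All ideal ⇒ P_in = P_out, so I_supply = 392.04/480 = 0.817 A.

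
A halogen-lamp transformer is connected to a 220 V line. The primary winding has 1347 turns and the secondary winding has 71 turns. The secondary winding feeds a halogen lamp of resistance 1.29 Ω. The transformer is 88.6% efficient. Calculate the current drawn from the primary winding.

I_p ≈ 0.535 A

V_s = 220 × 71/1347 = 11.596 V.
I_s = V_s/R = 11.596/1.29 = 8.9893 A.
P_out = V_s I_s = 11.596 × 8.9893 = 104.24 W.
P_in = P_out/η = 104.24/0.886 = 117.65 W.
I_p = P_in/V_p = 117.65/220 = 0.535 A.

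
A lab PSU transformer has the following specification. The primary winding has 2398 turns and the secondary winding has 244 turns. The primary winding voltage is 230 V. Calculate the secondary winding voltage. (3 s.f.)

V_s ≈ 23.4 V

V_s/V_p = N_s/N_p, so V_s = 230 × 244/2398 = 23.4 V.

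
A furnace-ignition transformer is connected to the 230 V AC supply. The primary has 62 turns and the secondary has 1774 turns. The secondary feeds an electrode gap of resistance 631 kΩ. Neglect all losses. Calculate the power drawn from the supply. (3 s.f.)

V_s = V_p × N_s/N_p = 230 × 1774/62 = 6581.0 V.
I_s = V_s/R = 6581.0/631000 = 0.010429 A.
I_p = I_s × N_s/N_p = 0.010429 × 1774/62 = 0.29842 A.
P = V_p I_p = 230 × 0.29842 = 68.6 W.

P ≈ 68.6 W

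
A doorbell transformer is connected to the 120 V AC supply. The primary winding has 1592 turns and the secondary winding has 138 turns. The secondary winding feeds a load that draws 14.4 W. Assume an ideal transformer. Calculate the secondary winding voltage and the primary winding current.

V_s ≈ 10.4 V, I_p ≈ 0.120 A

V_s = V_p × N_s/N_p = 120 × 138/1592 = 10.402 V.
I_s = P/V_s = 14.4/10.402 = 1.3843 A.
I_p = I_s × N_s/N_p = 1.3843 × 138/1592 = 0.120 A.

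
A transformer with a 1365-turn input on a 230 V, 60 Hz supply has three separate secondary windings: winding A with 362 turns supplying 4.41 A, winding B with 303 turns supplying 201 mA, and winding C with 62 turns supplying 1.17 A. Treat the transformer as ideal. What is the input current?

V_A = 230 × 362/1365 = 60.996 V; V_B = 230 × 303/1365 = 51.055 V; V_C = 230 × 62/1365 = 10.447 V.
P_out = V_A I_A + V_B I_B + V_C I_C = 60.996×4.41 + 51.055×0.201 + 10.447×1.17 = 268.99 + 10.262 + 12.223 = 291.48 W.
Ideal ⇒ P_in = P_out, so I_in = P_out/V_in = 291.48/230 = 1.27 A.

I_in ≈ 1.27 A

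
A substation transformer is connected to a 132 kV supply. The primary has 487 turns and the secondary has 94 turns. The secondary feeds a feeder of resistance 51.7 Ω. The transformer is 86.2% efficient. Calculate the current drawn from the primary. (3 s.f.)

I_p ≈ 110 A

V_s = 132000 × 94/487 = 25478 V.
I_s = V_s/R = 25478/51.7 = 492.81 A.
P_out = V_s I_s = 25478 × 492.81 = 1.2556×10^7 W.
P_in = P_out/η = 1.2556×10^7/0.862 = 1.4566×10^7 W.
I_p = P_in/V_p = 1.4566×10^7/132000 = 110 A.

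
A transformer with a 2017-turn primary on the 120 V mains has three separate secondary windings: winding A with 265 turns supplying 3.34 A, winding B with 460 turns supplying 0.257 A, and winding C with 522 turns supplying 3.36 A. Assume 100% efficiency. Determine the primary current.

I_p ≈ 1.37 A

V_A = 120 × 265/2017 = 15.766 V; V_B = 120 × 460/2017 = 27.367 V; V_C = 120 × 522/2017 = 31.056 V.
P_out = V_A I_A + V_B I_B + V_C I_C = 15.766×3.34 + 27.367×0.257 + 31.056×3.36 = 52.658 + 7.0334 + 104.35 = 164.04 W.
Ideal ⇒ P_in = P_out, so I_p = P_out/V_p = 164.04/120 = 1.37 A.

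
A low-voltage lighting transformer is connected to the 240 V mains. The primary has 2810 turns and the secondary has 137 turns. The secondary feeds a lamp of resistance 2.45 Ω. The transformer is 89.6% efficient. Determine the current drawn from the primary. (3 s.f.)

V_s = 240 × 137/2810 = 11.701 V.
I_s = V_s/R = 11.701/2.45 = 4.7759 A.
P_out = V_s I_s = 11.701 × 4.7759 = 55.884 W.
P_in = P_out/η = 55.884/0.896 = 62.370 W.
I_p = P_in/V_p = 62.370/240 = 0.260 A.

I_p ≈ 0.260 A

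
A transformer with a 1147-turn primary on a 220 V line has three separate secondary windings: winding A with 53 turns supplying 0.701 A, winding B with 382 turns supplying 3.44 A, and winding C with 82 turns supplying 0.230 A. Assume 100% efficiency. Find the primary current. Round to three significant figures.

V_A = 220 × 53/1147 = 10.166 V; V_B = 220 × 382/1147 = 73.269 V; V_C = 220 × 82/1147 = 15.728 V.
P_out = V_A I_A + V_B I_B + V_C I_C = 10.166×0.701 + 73.269×3.44 + 15.728×0.230 = 7.1261 + 252.05 + 3.6174 = 262.79 W.
Ideal ⇒ P_in = P_out, so I_p = P_out/V_p = 262.79/220 = 1.19 A.

I_p ≈ 1.19 A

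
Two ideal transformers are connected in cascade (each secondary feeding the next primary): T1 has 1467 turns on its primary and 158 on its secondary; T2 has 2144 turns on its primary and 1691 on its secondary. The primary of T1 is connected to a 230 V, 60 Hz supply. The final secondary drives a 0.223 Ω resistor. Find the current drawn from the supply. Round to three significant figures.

I_supply ≈ 7.44 A

After T1: V = 230.00 × 158/1467 = 24.772 V.
After T2: V = 24.772 × 1691/2144 = 19.538 V.
I_load = 19.538/0.223 = 87.613 A, so P_out = 19.538 × 87.613 = 1711.8 W.
All ideal ⇒ P_in = P_out, so I_supply = 1711.8/230 = 7.44 A.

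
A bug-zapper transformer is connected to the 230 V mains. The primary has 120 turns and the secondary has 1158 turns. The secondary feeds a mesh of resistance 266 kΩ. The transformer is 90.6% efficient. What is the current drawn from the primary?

V_s = 230 × 1158/120 = 2219.5 V.
I_s = V_s/R = 2219.5/266000 = 0.0083440 A.
P_out = V_s I_s = 2219.5 × 0.0083440 = 18.519 W.
P_in = P_out/η = 18.519/0.906 = 20.441 W.
I_p = P_in/V_p = 20.441/230 = 0.0889 A.

I_p ≈ 0.0889 A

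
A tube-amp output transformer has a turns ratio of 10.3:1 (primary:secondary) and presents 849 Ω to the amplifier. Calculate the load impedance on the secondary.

Z_s ≈ 8.00 Ω

Z_s = Z_p/(N_p/N_s)² = 849/10.3² = 8.00 Ω.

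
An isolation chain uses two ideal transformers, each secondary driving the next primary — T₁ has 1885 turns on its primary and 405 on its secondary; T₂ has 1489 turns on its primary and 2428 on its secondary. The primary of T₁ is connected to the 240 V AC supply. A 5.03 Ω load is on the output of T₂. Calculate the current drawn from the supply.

Secondary of T₁: V = 240.00 × 405/1885 = 51.565 V.
Secondary of T₂: V = 51.565 × 2428/1489 = 84.083 V.
I_load = 84.083/5.03 = 16.716 A, so P_out = 84.083 × 16.716 = 1405.6 W.
All ideal ⇒ P_in = P_out, so I_supply = 1405.6/240 = 5.86 A.

I_supply ≈ 5.86 A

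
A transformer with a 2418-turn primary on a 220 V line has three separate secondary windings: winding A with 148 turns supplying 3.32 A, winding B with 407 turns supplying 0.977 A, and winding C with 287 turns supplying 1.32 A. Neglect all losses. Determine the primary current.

V_A = 220 × 148/2418 = 13.466 V; V_B = 220 × 407/2418 = 37.031 V; V_C = 220 × 287/2418 = 26.112 V.
P_out = V_A I_A + V_B I_B + V_C I_C = 13.466×3.32 + 37.031×0.977 + 26.112×1.32 = 44.706 + 36.179 + 34.468 = 115.35 W.
Ideal ⇒ P_in = P_out, so I_p = P_out/V_p = 115.35/220 = 0.524 A.

I_p ≈ 0.524 A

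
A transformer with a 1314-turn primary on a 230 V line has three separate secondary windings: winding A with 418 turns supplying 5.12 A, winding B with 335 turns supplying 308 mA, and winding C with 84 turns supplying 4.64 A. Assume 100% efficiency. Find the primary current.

I_p ≈ 2.00 A

V_A = 230 × 418/1314 = 73.166 V; V_B = 230 × 335/1314 = 58.638 V; V_C = 230 × 84/1314 = 14.703 V.
P_out = V_A I_A + V_B I_B + V_C I_C = 73.166×5.12 + 58.638×0.308 + 14.703×4.64 = 374.61 + 18.060 + 68.223 = 460.89 W.
Ideal ⇒ P_in = P_out, so I_p = P_out/V_p = 460.89/230 = 2.00 A.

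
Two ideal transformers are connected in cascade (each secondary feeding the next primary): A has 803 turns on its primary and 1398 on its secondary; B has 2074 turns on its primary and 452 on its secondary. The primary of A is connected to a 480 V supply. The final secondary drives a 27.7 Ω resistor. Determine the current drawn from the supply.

I_supply ≈ 2.49 A

After A: V = 480.00 × 1398/803 = 835.67 V.
After B: V = 835.67 × 452/2074 = 182.12 V.
I_load = 182.12/27.7 = 6.5748 A, so P_out = 182.12 × 6.5748 = 1197.4 W.
All ideal ⇒ P_in = P_out, so I_supply = 1197.4/480 = 2.49 A.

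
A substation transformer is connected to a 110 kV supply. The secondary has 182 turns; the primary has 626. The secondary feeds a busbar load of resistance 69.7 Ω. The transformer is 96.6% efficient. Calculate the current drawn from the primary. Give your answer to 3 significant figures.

V_s = 110000 × 182/626 = 31981 V.
I_s = V_s/R = 31981/69.7 = 458.84 A.
P_out = V_s I_s = 31981 × 458.84 = 1.4674×10^7 W.
P_in = P_out/η = 1.4674×10^7/0.966 = 1.5190×10^7 W.
I_p = P_in/V_p = 1.5190×10^7/110000 = 138 A.

I_p ≈ 138 A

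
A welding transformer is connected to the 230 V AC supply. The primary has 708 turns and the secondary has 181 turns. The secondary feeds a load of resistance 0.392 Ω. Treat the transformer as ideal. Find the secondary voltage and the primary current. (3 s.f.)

V_s ≈ 58.8 V, I_p ≈ 38.3 A

V_s = V_p × N_s/N_p = 230 × 181/708 = 58.799 V.
I_s = V_s/R = 58.799/0.392 = 150.00 A.
I_p = I_s × N_s/N_p = 150.00 × 181/708 = 38.3 A.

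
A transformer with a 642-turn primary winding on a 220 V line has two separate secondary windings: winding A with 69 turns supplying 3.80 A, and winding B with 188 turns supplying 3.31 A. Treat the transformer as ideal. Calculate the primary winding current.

I_p ≈ 1.38 A

V_A = 220 × 69/642 = 23.645 V; V_B = 220 × 188/642 = 64.424 V.
P_out = V_A I_A + V_B I_B = 23.645×3.80 + 64.424×3.31 = 89.850 + 213.24 = 303.09 W.
Ideal ⇒ P_in = P_out, so I_p = P_out/V_p = 303.09/220 = 1.38 A.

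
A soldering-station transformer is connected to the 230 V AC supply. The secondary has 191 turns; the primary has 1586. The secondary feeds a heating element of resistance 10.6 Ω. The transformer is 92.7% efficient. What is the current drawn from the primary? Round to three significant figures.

V_s = 230 × 191/1586 = 27.699 V.
I_s = V_s/R = 27.699/10.6 = 2.6131 A.
P_out = V_s I_s = 27.699 × 2.6131 = 72.379 W.
P_in = P_out/η = 72.379/0.927 = 78.078 W.
I_p = P_in/V_p = 78.078/230 = 0.339 A.

I_p ≈ 0.339 A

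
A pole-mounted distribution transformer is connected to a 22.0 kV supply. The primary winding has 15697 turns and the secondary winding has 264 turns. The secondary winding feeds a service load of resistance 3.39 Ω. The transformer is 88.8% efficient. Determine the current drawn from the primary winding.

I_p ≈ 2.07 A

V_s = 22000 × 264/15697 = 370.01 V.
I_s = V_s/R = 370.01/3.39 = 109.15 A.
P_out = V_s I_s = 370.01 × 109.15 = 40385 W.
P_in = P_out/η = 40385/0.888 = 45479 W.
I_p = P_in/V_p = 45479/22000 = 2.07 A.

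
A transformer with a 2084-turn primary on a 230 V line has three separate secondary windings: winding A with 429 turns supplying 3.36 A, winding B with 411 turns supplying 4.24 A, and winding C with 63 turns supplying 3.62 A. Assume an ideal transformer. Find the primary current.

I_p ≈ 1.64 A

V_A = 230 × 429/2084 = 47.346 V; V_B = 230 × 411/2084 = 45.360 V; V_C = 230 × 63/2084 = 6.9530 V.
P_out = V_A I_A + V_B I_B + V_C I_C = 47.346×3.36 + 45.360×4.24 + 6.9530×3.62 = 159.08 + 192.33 + 25.170 = 376.58 W.
Ideal ⇒ P_in = P_out, so I_p = P_out/V_p = 376.58/230 = 1.64 A.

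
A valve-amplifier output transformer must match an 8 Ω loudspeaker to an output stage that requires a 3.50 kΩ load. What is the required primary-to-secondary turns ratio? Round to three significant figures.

Z_p/Z_s = (N_p/N_s)², so N_p/N_s = √(3500/8) = √438 = 20.9.

N_p/N_s ≈ 20.9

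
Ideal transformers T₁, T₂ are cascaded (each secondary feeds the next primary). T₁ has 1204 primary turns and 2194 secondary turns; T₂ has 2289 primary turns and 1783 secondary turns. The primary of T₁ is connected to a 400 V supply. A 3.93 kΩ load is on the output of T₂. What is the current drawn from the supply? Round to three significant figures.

I_supply ≈ 0.205 A

After T₁: V = 400.00 × 2194/1204 = 728.90 V.
After T₂: V = 728.90 × 1783/2289 = 567.77 V.
I_load = 567.77/3930 = 0.14447 A, so P_out = 567.77 × 0.14447 = 82.027 W.
All ideal ⇒ P_in = P_out, so I_supply = 82.027/400 = 0.205 A.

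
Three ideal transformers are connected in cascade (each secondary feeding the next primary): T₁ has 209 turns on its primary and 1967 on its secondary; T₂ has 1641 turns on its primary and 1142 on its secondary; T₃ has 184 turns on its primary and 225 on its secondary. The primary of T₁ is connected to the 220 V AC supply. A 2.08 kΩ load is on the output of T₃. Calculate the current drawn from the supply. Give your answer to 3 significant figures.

Secondary of T₁: V = 220.00 × 1967/209 = 2070.5 V.
Secondary of T₂: V = 2070.5 × 1142/1641 = 1440.9 V.
Secondary of T₃: V = 1440.9 × 225/184 = 1762.0 V.
I_load = 1762.0/2080 = 0.84711 A, so P_out = 1762.0 × 0.84711 = 1492.6 W.
All ideal ⇒ P_in = P_out, so I_supply = 1492.6/220 = 6.78 A.

I_supply ≈ 6.78 A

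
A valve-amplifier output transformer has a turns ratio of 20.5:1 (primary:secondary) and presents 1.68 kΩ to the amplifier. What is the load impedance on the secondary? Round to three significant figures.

Z_s = Z_p/(N_p/N_s)² = 1680/20.5² = 4.00 Ω.

Z_s ≈ 4.00 Ω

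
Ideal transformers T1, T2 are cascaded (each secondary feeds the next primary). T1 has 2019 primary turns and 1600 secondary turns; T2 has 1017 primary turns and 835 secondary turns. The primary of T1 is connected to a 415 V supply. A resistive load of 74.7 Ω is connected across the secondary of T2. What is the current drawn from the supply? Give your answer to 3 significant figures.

After T1: V = 415.00 × 1600/2019 = 328.88 V.
After T2: V = 328.88 × 835/1017 = 270.02 V.
I_load = 270.02/74.7 = 3.6147 A, so P_out = 270.02 × 3.6147 = 976.05 W.
All ideal ⇒ P_in = P_out, so I_supply = 976.05/415 = 2.35 A.

I_supply ≈ 2.35 A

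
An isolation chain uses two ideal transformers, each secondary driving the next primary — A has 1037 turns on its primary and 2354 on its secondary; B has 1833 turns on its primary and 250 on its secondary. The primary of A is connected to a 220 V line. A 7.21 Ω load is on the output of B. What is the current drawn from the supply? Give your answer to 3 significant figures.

I_supply ≈ 2.92 A

Secondary of A: V = 220.00 × 2354/1037 = 499.40 V.
Secondary of B: V = 499.40 × 250/1833 = 68.113 V.
I_load = 68.113/7.21 = 9.4470 A, so P_out = 68.113 × 9.4470 = 643.46 W.
All ideal ⇒ P_in = P_out, so I_supply = 643.46/220 = 2.92 A.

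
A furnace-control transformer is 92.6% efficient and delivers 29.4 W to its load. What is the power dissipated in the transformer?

P_loss ≈ 2.35 W

P_in = P_out/η = 29.4/0.926 = 31.7495 W.
P_loss = P_in − P_out = 31.7495 − 29.4 = 2.35 W.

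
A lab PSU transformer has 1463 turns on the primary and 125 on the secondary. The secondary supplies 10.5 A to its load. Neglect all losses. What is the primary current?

For an ideal transformer I_p/I_s = N_s/N_p, so I_p = 10.5 × 125/1463 = 0.897 A.

I_p ≈ 0.897 A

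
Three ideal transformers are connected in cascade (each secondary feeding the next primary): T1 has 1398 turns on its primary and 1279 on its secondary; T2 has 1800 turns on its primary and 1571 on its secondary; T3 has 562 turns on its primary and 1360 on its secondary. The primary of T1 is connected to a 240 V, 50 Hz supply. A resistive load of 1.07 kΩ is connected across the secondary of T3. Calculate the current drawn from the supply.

I_supply ≈ 0.837 A

After T1: V = 240.00 × 1279/1398 = 219.57 V.
After T2: V = 219.57 × 1571/1800 = 191.64 V.
After T3: V = 191.64 × 1360/562 = 463.75 V.
I_load = 463.75/1070 = 0.43341 A, so P_out = 463.75 × 0.43341 = 200.99 W.
All ideal ⇒ P_in = P_out, so I_supply = 200.99/240 = 0.837 A.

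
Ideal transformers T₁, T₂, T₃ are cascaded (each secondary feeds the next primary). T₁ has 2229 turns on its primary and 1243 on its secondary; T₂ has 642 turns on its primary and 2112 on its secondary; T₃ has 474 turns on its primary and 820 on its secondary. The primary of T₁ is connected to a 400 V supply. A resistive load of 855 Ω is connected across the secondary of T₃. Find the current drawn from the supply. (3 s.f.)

I_supply ≈ 4.71 A

After T₁: V = 400.00 × 1243/2229 = 223.06 V.
After T₂: V = 223.06 × 2112/642 = 733.80 V.
After T₃: V = 733.80 × 820/474 = 1269.4 V.
I_load = 1269.4/855 = 1.4847 A, so P_out = 1269.4 × 1.4847 = 1884.8 W.
All ideal ⇒ P_in = P_out, so I_supply = 1884.8/400 = 4.71 A.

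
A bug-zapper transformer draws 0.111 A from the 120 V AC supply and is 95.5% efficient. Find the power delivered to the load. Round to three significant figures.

P_out ≈ 12.7 W

P_in = V_p I_p = 120 × 0.111 = 13.320 W.
P_out = η P_in = 0.955 × 13.320 = 12.7 W.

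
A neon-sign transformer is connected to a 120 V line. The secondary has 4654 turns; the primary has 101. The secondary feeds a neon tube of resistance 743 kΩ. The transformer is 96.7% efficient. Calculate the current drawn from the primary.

V_s = 120 × 4654/101 = 5529.5 V.
I_s = V_s/R = 5529.5/743000 = 0.0074421 A.
P_out = V_s I_s = 5529.5 × 0.0074421 = 41.151 W.
P_in = P_out/η = 41.151/0.967 = 42.556 W.
I_p = P_in/V_p = 42.556/120 = 0.355 A.

I_p ≈ 0.355 A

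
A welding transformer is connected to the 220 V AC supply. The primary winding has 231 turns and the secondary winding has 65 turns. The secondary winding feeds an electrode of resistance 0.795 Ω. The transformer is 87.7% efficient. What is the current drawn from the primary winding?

V_s = 220 × 65/231 = 61.905 V.
I_s = V_s/R = 61.905/0.795 = 77.868 A.
P_out = V_s I_s = 61.905 × 77.868 = 4820.4 W.
P_in = P_out/η = 4820.4/0.877 = 5496.4 W.
I_p = P_in/V_p = 5496.4/220 = 25.0 A.

I_p ≈ 25.0 A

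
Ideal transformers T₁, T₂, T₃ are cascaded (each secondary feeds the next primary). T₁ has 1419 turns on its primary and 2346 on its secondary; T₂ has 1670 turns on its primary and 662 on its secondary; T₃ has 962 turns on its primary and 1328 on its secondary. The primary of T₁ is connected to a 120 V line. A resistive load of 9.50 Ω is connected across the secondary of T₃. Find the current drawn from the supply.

I_supply ≈ 10.3 A

Secondary of T₁: V = 120.00 × 2346/1419 = 198.39 V.
Secondary of T₂: V = 198.39 × 662/1670 = 78.645 V.
Secondary of T₃: V = 78.645 × 1328/962 = 108.57 V.
I_load = 108.57/9.50 = 11.428 A, so P_out = 108.57 × 11.428 = 1240.7 W.
All ideal ⇒ P_in = P_out, so I_supply = 1240.7/120 = 10.3 A.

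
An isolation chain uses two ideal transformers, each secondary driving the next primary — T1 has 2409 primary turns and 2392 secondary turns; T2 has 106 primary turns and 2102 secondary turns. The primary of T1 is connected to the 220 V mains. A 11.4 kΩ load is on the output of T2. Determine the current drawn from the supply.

Secondary of T1: V = 220.00 × 2392/2409 = 218.45 V.
Secondary of T2: V = 218.45 × 2102/106 = 4331.9 V.
I_load = 4331.9/11400 = 0.37999 A, so P_out = 4331.9 × 0.37999 = 1646.0 W.
All ideal ⇒ P_in = P_out, so I_supply = 1646.0/220 = 7.48 A.

I_supply ≈ 7.48 A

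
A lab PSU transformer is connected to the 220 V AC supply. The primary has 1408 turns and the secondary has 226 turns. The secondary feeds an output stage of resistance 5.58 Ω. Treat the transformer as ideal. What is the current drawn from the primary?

I_p ≈ 1.02 A

V_s = V_p × N_s/N_p = 220 × 226/1408 = 35.312 V.
I_s = V_s/R = 35.312/5.58 = 6.3284 A.
For an ideal transformer I_p N_p = I_s N_s, so I_p = 6.3284 × 226/1408 = 1.02 A.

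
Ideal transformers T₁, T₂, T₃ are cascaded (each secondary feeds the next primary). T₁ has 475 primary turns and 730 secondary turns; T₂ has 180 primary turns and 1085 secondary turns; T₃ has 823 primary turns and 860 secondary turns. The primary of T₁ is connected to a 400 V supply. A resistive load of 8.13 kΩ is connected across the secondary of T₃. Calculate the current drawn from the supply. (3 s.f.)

After T₁: V = 400.00 × 730/475 = 614.74 V.
After T₂: V = 614.74 × 1085/180 = 3705.5 V.
After T₃: V = 3705.5 × 860/823 = 3872.1 V.
I_load = 3872.1/8130 = 0.47627 A, so P_out = 3872.1 × 0.47627 = 1844.2 W.
All ideal ⇒ P_in = P_out, so I_supply = 1844.2/400 = 4.61 A.

I_supply ≈ 4.61 A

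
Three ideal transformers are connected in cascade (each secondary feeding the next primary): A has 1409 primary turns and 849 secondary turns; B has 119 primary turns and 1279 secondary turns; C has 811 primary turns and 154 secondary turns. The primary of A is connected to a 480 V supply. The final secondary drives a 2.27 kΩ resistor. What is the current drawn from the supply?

Secondary of A: V = 480.00 × 849/1409 = 289.23 V.
Secondary of B: V = 289.23 × 1279/119 = 3108.6 V.
Secondary of C: V = 3108.6 × 154/811 = 590.28 V.
I_load = 590.28/2270 = 0.26004 A, so P_out = 590.28 × 0.26004 = 153.50 W.
All ideal ⇒ P_in = P_out, so I_supply = 153.50/480 = 0.320 A.

I_supply ≈ 0.320 A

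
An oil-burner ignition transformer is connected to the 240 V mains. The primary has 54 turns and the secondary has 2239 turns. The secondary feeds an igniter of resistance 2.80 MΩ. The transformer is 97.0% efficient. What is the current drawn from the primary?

I_p ≈ 0.152 A

V_s = 240 × 2239/54 = 9951.1 V.
I_s = V_s/R = 9951.1/(2.80×10^6) = 0.0035540 A.
P_out = V_s I_s = 9951.1 × 0.0035540 = 35.366 W.
P_in = P_out/η = 35.366/0.970 = 36.460 W.
I_p = P_in/V_p = 36.460/240 = 0.152 A.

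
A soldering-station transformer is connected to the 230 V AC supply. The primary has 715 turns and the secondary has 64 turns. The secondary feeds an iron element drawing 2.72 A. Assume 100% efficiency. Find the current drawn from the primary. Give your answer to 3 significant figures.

I_p ≈ 0.243 A

For an ideal transformer I_p N_p = I_s N_s, so I_p = 2.72 × 64/715 = 0.243 A.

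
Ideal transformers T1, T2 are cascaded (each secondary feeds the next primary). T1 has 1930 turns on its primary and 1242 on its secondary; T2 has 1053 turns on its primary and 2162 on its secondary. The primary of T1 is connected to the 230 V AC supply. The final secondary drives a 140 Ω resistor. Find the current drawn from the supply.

Secondary of T1: V = 230.00 × 1242/1930 = 148.01 V.
Secondary of T2: V = 148.01 × 2162/1053 = 303.89 V.
I_load = 303.89/140 = 2.1707 A, so P_out = 303.89 × 2.1707 = 659.65 W.
All ideal ⇒ P_in = P_out, so I_supply = 659.65/230 = 2.87 A.

I_supply ≈ 2.87 A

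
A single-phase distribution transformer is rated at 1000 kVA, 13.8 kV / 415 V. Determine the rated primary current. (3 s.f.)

I_p ≈ 72.5 A

I_p = S/V_p = 1000000/13800 = 72.5 A.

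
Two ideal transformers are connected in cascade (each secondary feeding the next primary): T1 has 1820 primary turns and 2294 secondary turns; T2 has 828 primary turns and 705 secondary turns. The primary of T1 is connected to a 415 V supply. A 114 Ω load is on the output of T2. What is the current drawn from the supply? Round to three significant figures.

Secondary of T1: V = 415.00 × 2294/1820 = 523.08 V.
Secondary of T2: V = 523.08 × 705/828 = 445.38 V.
I_load = 445.38/114 = 3.9068 A, so P_out = 445.38 × 3.9068 = 1740.0 W.
All ideal ⇒ P_in = P_out, so I_supply = 1740.0/415 = 4.19 A.

I_supply ≈ 4.19 A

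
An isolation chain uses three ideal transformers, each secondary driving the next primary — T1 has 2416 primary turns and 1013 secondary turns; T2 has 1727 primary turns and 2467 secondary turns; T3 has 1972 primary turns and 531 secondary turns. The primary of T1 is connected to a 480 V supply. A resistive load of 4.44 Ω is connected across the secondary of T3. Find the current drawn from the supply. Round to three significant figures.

I_supply ≈ 2.81 A

Secondary of T1: V = 480.00 × 1013/2416 = 201.26 V.
Secondary of T2: V = 201.26 × 2467/1727 = 287.50 V.
Secondary of T3: V = 287.50 × 531/1972 = 77.414 V.
I_load = 77.414/4.44 = 17.436 A, so P_out = 77.414 × 17.436 = 1349.8 W.
All ideal ⇒ P_in = P_out, so I_supply = 1349.8/480 = 2.81 A.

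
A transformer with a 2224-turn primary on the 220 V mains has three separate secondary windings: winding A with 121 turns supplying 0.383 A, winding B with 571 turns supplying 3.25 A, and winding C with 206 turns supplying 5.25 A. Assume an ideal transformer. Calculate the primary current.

I_p ≈ 1.34 A

V_A = 220 × 121/2224 = 11.969 V; V_B = 220 × 571/2224 = 56.484 V; V_C = 220 × 206/2224 = 20.378 V.
P_out = V_A I_A + V_B I_B + V_C I_C = 11.969×0.383 + 56.484×3.25 + 20.378×5.25 = 4.5843 + 183.57 + 106.98 = 295.14 W.
Ideal ⇒ P_in = P_out, so I_p = P_out/V_p = 295.14/220 = 1.34 A.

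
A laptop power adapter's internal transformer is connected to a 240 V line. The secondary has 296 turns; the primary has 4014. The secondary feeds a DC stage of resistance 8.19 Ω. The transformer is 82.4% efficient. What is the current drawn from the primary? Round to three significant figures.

V_s = 240 × 296/4014 = 17.698 V.
I_s = V_s/R = 17.698/8.19 = 2.1609 A.
P_out = V_s I_s = 17.698 × 2.1609 = 38.244 W.
P_in = P_out/η = 38.244/0.824 = 46.413 W.
I_p = P_in/V_p = 46.413/240 = 0.193 A.

I_p ≈ 0.193 A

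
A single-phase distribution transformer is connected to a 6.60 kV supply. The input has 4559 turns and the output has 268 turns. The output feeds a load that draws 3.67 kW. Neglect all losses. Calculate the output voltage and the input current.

V_out ≈ 388 V, I_in ≈ 0.556 A

V_out = V_in × N_out/N_in = 6600 × 268/4559 = 387.98 V.
I_out = P/V_out = 3670/387.98 = 9.4593 A.
I_in = I_out × N_out/N_in = 9.4593 × 268/4559 = 0.556 A.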